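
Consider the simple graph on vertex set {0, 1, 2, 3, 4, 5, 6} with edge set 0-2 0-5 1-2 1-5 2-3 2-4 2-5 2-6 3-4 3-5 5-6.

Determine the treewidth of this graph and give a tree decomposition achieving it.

Treewidth 2.
One optimal decomposition is:
Bags: B1 = {2, 5, 6}  B2 = {0, 2, 5}  B3 = {2, 3, 5}  B4 = {1, 2, 5}  B5 = {2, 3, 4}
Tree: B1–B2, B1–B3, B1–B4, B3–B5

Every bag has size at most 3, so the width is 3 − 1 = 2 and tw(G) ≤ 2. For the lower bound, the 3 vertices {2, 3, 4} are pairwise adjacent, and any tree decomposition puts a clique entirely inside one bag — forcing width ≥ 2. Hence tw(G) = 2 exactly.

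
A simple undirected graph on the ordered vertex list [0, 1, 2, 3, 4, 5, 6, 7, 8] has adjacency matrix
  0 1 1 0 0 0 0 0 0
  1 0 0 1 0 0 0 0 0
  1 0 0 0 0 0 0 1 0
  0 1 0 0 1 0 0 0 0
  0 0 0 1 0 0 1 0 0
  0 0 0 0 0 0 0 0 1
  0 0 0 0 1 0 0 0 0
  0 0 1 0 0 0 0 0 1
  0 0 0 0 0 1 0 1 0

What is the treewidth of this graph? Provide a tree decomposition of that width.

Each bag holds 2 vertices, so the decomposition has width 1, which upper-bounds the treewidth. G has an edge, so its treewidth is at least 1. The upper and lower bounds meet at 1, so that is the treewidth.

Treewidth 1.
Bags: B1 = {5, 8}  B2 = {7, 8}  B3 = {2, 7}  B4 = {0, 2}  B5 = {0, 1}  B6 = {1, 3}  B7 = {3, 4}  B8 = {4, 6}
Tree: B1–B2, B2–B3, B3–B4, B4–B5, B5–B6, B6–B7, B7–B8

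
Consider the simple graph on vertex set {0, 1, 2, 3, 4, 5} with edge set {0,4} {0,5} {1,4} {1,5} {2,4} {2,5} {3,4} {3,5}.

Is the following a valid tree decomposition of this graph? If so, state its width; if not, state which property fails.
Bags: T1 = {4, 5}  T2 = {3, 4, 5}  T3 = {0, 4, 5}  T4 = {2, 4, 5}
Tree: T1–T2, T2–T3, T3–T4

A tree decomposition must satisfy three properties: every vertex lies in some bag; for every edge, both endpoints lie together in some bag; and for every vertex, the bags containing it form a connected subtree. Here vertex 1 appears in no bag, so the decomposition is invalid.

No — vertex 1 appears in no bag.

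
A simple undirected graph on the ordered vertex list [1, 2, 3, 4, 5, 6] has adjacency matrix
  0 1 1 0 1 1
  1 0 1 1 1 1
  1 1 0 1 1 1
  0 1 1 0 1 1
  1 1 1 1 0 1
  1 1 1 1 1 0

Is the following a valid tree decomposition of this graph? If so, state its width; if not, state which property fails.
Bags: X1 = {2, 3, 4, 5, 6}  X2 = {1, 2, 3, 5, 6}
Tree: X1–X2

Checking the three conditions: (i) the bags cover all of {1, 2, 3, 4, 5, 6}; (ii) for each edge, some bag contains both endpoints; (iii) the bags containing any fixed vertex form a subtree. All hold, so the decomposition is valid with width 5 − 1 = 4.

Yes; width 4.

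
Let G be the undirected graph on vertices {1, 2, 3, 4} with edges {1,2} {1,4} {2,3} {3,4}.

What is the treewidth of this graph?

A width-2 tree decomposition is:
Bags: B1 = {1, 3, 4}  B2 = {1, 2, 3}
Tree: B1–B2
The largest bag has 3 vertices, giving width 2; this decomposition certifies tw(G) ≤ 2. Since 1–4–3–2–1 is a cycle in G, G is not acyclic. Forests are exactly the graphs of treewidth ≤ 1, so tw(G) ≥ 2. Combining the bounds, tw(G) = 2.

2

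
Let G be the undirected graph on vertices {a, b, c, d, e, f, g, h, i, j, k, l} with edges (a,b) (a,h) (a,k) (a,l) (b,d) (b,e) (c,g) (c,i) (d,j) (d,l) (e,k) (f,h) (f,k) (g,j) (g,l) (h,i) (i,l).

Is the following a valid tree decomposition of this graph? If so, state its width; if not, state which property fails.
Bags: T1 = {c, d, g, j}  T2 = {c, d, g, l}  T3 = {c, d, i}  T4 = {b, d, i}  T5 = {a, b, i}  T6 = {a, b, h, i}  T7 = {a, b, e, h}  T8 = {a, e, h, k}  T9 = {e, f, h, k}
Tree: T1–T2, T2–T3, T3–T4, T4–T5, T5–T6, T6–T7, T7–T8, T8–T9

A tree decomposition must satisfy three properties: every vertex lies in some bag; for every edge, both endpoints lie together in some bag; and for every vertex, the bags containing it form a connected subtree. Here edge (l,i) lies in no bag, so the decomposition is invalid.

No — edge (l,i) lies in no bag.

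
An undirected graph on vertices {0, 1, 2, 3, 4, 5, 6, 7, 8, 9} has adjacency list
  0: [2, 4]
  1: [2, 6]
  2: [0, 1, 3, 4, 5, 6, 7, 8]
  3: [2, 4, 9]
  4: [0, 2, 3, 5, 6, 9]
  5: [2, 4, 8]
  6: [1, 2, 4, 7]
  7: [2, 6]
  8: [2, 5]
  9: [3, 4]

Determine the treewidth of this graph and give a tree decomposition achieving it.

Treewidth 2.
One such decomposition:
Bags: B1 = {2, 3, 4}  B2 = {3, 4, 9}  B3 = {2, 4, 5}  B4 = {2, 4, 6}  B5 = {0, 2, 4}  B6 = {2, 5, 8}  B7 = {1, 2, 6}  B8 = {2, 6, 7}
Tree: B1–B2, B1–B3, B3–B4, B1–B5, B3–B6, B4–B7, B4–B8

Each bag holds 3 vertices, so the decomposition has width 2, which upper-bounds the treewidth. Conversely, {3, 4, 9} is a clique of size 3, and the vertices of any clique must share a bag in every tree decomposition; so some bag has ≥ 3 vertices and tw(G) ≥ 2. Therefore the treewidth is 2.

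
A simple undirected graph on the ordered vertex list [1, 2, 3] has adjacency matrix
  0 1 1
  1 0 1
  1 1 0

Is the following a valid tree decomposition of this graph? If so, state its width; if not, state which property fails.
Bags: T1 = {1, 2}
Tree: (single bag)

No — vertex 3 appears in no bag.

A tree decomposition must satisfy three properties: every vertex lies in some bag; for every edge, both endpoints lie together in some bag; and for every vertex, the bags containing it form a connected subtree. Here vertex 3 appears in no bag, so the decomposition is invalid.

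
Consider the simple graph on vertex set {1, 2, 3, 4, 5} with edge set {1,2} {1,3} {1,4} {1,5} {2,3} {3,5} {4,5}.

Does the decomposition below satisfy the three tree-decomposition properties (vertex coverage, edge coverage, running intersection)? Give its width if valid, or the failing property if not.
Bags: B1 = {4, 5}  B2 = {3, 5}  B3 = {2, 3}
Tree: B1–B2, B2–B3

No — vertex 1 appears in no bag.

A tree decomposition must satisfy three properties: every vertex lies in some bag; for every edge, both endpoints lie together in some bag; and for every vertex, the bags containing it form a connected subtree. Here vertex 1 appears in no bag, so the decomposition is invalid.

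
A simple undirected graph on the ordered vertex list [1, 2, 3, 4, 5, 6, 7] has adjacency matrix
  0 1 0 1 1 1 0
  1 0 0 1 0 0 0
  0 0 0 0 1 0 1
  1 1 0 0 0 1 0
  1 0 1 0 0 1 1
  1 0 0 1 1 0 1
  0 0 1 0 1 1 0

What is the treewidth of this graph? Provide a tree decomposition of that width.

The largest bag has 3 vertices, giving width 2; this decomposition certifies tw(G) ≤ 2. Conversely, {1, 2, 4} is a clique of size 3, and the vertices of any clique must share a bag in every tree decomposition; so some bag has ≥ 3 vertices and tw(G) ≥ 2. The upper and lower bounds meet at 2, so that is the treewidth.

Treewidth 2.
Bags: B1 = {1, 5, 6}  B2 = {1, 4, 6}  B3 = {1, 2, 4}  B4 = {5, 6, 7}  B5 = {3, 5, 7}
Tree: B1–B2, B2–B3, B1–B4, B4–B5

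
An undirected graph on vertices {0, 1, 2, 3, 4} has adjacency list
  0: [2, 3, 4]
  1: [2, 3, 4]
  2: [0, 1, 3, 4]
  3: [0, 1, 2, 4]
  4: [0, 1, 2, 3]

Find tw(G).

3

A width-3 tree decomposition is:
Bags: B1 = {1, 2, 3, 4}  B2 = {0, 2, 3, 4}
Tree: B1–B2
Each bag holds 4 vertices, so the decomposition has width 3, which upper-bounds the treewidth. For the lower bound, the 4 vertices {0, 2, 3, 4} are pairwise adjacent, and any tree decomposition puts a clique entirely inside one bag — forcing width ≥ 3. Therefore the treewidth is 3.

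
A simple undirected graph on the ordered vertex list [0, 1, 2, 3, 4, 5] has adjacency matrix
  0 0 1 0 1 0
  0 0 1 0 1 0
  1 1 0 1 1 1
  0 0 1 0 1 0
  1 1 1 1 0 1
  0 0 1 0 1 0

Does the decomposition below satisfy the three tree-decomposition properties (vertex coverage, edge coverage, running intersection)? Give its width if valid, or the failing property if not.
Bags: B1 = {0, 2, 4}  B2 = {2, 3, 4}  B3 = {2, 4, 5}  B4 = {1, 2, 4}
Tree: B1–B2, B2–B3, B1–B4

Checking the three conditions: (i) the bags cover all of {0, 1, 2, 3, 4, 5}; (ii) for each edge, some bag contains both endpoints; (iii) the bags containing any fixed vertex form a subtree. All hold, so the decomposition is valid with width 3 − 1 = 2.

Yes; width 2.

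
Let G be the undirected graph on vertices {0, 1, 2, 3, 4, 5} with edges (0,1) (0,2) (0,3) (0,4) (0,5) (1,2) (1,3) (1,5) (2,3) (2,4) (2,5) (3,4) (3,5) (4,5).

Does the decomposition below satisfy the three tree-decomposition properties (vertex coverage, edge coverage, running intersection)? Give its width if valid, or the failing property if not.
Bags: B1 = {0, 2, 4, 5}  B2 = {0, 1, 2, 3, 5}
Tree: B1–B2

No — edge (3,4) lies in no bag.

A tree decomposition must satisfy three properties: every vertex lies in some bag; for every edge, both endpoints lie together in some bag; and for every vertex, the bags containing it form a connected subtree. Here edge (3,4) lies in no bag, so the decomposition is invalid.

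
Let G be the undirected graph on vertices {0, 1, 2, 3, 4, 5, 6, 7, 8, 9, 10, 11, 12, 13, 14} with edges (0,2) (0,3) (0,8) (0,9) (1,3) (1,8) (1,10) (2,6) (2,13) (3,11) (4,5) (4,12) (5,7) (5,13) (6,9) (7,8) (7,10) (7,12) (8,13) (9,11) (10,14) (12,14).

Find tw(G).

A width-3 tree decomposition is:
Bags: B1 = {4, 10, 12, 14}  B2 = {4, 7, 10, 12}  B3 = {4, 5, 7, 10}  B4 = {1, 5, 7, 10}  B5 = {1, 5, 7, 8}  B6 = {1, 5, 8, 13}  B7 = {1, 3, 8, 13}  B8 = {0, 3, 8, 13}  B9 = {0, 2, 3, 13}  B10 = {0, 2, 3, 11}  B11 = {0, 2, 9, 11}  B12 = {2, 6, 9, 11}
Tree: B1–B2, B2–B3, B3–B4, B4–B5, B5–B6, B6–B7, B7–B8, B8–B9, B9–B10, B10–B11, B11–B12
Each bag holds 4 vertices, so the decomposition has width 3, which upper-bounds the treewidth. For the lower bound: the 4 vertex sets {4,12,14}, {10}, {7}, {1,5,8,13} are disjoint, each induces a connected subgraph, and every pair is joined by at least one edge of G. Contracting each set to a single vertex therefore yields K_{4} as a minor, and since treewidth is minor-monotone, tw(G) ≥ tw(K_{4}) = 3. Hence tw(G) = 3 exactly.

3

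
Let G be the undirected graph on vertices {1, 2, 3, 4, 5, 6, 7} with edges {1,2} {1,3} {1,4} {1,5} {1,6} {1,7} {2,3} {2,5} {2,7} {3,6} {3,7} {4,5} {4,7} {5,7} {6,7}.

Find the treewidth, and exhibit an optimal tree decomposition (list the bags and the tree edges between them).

Treewidth 3.
One optimal decomposition is:
Bags: B1 = {1, 2, 5, 7}  B2 = {1, 4, 5, 7}  B3 = {1, 2, 3, 7}  B4 = {1, 3, 6, 7}
Tree: B1–B2, B1–B3, B3–B4

Each bag holds 4 vertices, so the decomposition has width 3, which upper-bounds the treewidth. For the lower bound, the 4 vertices {1, 2, 3, 7} are pairwise adjacent, and any tree decomposition puts a clique entirely inside one bag — forcing width ≥ 3. The upper and lower bounds meet at 3, so that is the treewidth.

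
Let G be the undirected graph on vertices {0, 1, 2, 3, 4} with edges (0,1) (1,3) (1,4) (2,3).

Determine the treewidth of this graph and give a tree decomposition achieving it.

Treewidth 1.
One optimal decomposition is:
Bags: B1 = {1, 3}  B2 = {2, 3}  B3 = {0, 1}  B4 = {1, 4}
Tree: B1–B2, B1–B3, B3–B4

Each bag holds 2 vertices, so the decomposition has width 1, which upper-bounds the treewidth. Any graph with an edge has treewidth ≥ 1, and G has the edge 3–1. Hence tw(G) = 1 exactly.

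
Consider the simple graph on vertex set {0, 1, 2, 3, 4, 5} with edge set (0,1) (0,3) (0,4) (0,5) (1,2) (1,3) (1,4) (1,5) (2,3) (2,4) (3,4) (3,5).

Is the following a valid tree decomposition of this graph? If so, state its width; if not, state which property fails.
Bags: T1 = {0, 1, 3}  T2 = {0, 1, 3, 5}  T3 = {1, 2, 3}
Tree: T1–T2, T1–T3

A tree decomposition must satisfy three properties: every vertex lies in some bag; for every edge, both endpoints lie together in some bag; and for every vertex, the bags containing it form a connected subtree. Here vertex 4 appears in no bag, so the decomposition is invalid.

No — vertex 4 appears in no bag.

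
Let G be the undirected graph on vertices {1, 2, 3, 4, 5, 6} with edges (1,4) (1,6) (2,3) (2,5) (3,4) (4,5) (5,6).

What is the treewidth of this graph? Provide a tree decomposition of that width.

Treewidth 2.
Bags: B1 = {2, 3, 4}  B2 = {2, 4, 5}  B3 = {1, 4, 5}  B4 = {1, 5, 6}
Tree: B1–B2, B2–B3, B3–B4

Every bag has size at most 3, so the width is 3 − 1 = 2 and tw(G) ≤ 2. Since 3–2–5–4–3 is a cycle in G, G is not acyclic. Forests are exactly the graphs of treewidth ≤ 1, so tw(G) ≥ 2. Therefore the treewidth is 2.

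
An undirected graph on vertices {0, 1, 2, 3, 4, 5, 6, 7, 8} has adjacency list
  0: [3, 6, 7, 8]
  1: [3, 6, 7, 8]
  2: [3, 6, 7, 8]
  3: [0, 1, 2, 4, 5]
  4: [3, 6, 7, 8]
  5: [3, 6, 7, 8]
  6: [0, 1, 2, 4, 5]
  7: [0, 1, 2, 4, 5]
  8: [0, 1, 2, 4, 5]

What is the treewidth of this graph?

4

A width-4 tree decomposition is:
Bags: B1 = {1, 3, 6, 7, 8}  B2 = {3, 4, 6, 7, 8}  B3 = {0, 3, 6, 7, 8}  B4 = {2, 3, 6, 7, 8}  B5 = {3, 5, 6, 7, 8}
Tree: B1–B2, B2–B3, B3–B4, B4–B5
Every bag has size at most 5, so the width is 5 − 1 = 4 and tw(G) ≤ 4. For the lower bound: the 5 vertex sets {1,3}, {4,8}, {0,6}, {7}, {2} are disjoint, each induces a connected subgraph, and every pair is joined by at least one edge of G. Contracting each set to a single vertex therefore yields K_{5} as a minor, and since treewidth is minor-monotone, tw(G) ≥ tw(K_{5}) = 4. Hence tw(G) = 4 exactly.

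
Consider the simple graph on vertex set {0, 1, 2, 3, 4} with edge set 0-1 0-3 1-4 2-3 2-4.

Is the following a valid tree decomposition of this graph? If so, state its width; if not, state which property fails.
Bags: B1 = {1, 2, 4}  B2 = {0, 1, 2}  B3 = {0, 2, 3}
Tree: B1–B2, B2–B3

Checking the three conditions: (i) the bags cover all of {0, 1, 2, 3, 4}; (ii) for each edge, some bag contains both endpoints; (iii) the bags containing any fixed vertex form a subtree. All hold, so the decomposition is valid with width 3 − 1 = 2.

Yes; width 2.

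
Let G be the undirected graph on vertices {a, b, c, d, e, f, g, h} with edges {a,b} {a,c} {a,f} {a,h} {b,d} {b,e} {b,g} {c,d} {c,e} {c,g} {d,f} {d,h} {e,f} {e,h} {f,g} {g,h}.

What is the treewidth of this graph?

4

A width-4 tree decomposition is:
Bags: B1 = {a, d, e, g, h}  B2 = {a, d, e, f, g}  B3 = {a, c, d, e, g}  B4 = {a, b, d, e, g}
Tree: B1–B2, B2–B3, B3–B4
Each bag holds 5 vertices, so the decomposition has width 4, which upper-bounds the treewidth. For the lower bound: the 5 vertex sets {a,h}, {f,g}, {c,d}, {e}, {b} are disjoint, each induces a connected subgraph, and every pair is joined by at least one edge of G. Contracting each set to a single vertex therefore yields K_{5} as a minor, and since treewidth is minor-monotone, tw(G) ≥ tw(K_{5}) = 4. Therefore the treewidth is 4.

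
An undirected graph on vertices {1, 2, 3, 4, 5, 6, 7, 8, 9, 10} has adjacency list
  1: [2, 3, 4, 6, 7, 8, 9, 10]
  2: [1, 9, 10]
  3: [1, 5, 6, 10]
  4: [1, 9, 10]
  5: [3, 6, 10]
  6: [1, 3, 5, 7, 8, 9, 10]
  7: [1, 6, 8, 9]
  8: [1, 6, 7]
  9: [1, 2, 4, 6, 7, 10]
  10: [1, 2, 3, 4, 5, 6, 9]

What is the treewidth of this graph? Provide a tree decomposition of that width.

The largest bag has 4 vertices, giving width 3; this decomposition certifies tw(G) ≤ 3. Conversely, {1, 2, 9, 10} is a clique of size 4, and the vertices of any clique must share a bag in every tree decomposition; so some bag has ≥ 4 vertices and tw(G) ≥ 3. The upper and lower bounds meet at 3, so that is the treewidth.

Treewidth 3.
Bags: B1 = {1, 3, 6, 10}  B2 = {1, 6, 9, 10}  B3 = {1, 4, 9, 10}  B4 = {1, 2, 9, 10}  B5 = {1, 6, 7, 9}  B6 = {1, 6, 7, 8}  B7 = {3, 5, 6, 10}
Tree: B1–B2, B2–B3, B2–B4, B2–B5, B5–B6, B1–B7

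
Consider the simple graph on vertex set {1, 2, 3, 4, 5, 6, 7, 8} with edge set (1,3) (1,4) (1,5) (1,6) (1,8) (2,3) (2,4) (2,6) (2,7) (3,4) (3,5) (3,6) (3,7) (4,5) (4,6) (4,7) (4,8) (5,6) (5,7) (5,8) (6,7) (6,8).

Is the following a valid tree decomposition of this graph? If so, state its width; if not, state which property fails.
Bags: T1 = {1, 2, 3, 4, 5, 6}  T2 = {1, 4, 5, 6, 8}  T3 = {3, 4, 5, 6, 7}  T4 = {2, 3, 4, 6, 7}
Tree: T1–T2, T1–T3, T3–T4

No — bags containing vertex 2 are not connected in the tree.

A tree decomposition must satisfy three properties: every vertex lies in some bag; for every edge, both endpoints lie together in some bag; and for every vertex, the bags containing it form a connected subtree. Here bags containing vertex 2 are not connected in the tree, so the decomposition is invalid.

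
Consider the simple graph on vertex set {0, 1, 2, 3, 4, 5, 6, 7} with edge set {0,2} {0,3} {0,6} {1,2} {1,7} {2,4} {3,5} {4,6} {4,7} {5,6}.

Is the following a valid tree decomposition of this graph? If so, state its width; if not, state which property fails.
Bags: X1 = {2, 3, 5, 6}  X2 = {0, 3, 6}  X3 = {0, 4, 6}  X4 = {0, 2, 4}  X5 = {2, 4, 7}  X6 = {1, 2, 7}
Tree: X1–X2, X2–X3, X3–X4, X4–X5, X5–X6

No — bags containing vertex 2 are not connected in the tree.

A tree decomposition must satisfy three properties: every vertex lies in some bag; for every edge, both endpoints lie together in some bag; and for every vertex, the bags containing it form a connected subtree. Here bags containing vertex 2 are not connected in the tree, so the decomposition is invalid.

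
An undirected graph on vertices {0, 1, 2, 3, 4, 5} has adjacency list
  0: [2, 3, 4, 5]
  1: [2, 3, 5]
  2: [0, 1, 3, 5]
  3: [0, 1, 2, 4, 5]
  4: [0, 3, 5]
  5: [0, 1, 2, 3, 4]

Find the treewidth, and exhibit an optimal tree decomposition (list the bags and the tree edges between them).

Treewidth 3.
One optimal decomposition is:
Bags: B1 = {0, 3, 4, 5}  B2 = {0, 2, 3, 5}  B3 = {1, 2, 3, 5}
Tree: B1–B2, B2–B3

The largest bag has 4 vertices, giving width 3; this decomposition certifies tw(G) ≤ 3. For the lower bound, the 4 vertices {0, 2, 3, 5} are pairwise adjacent, and any tree decomposition puts a clique entirely inside one bag — forcing width ≥ 3. Hence tw(G) = 3 exactly.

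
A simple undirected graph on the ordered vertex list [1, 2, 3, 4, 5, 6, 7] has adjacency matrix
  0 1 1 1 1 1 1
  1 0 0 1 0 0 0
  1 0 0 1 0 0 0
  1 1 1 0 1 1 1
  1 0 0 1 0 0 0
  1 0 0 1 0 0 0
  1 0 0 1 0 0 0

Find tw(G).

2

A width-2 tree decomposition is:
Bags: B1 = {1, 4, 7}  B2 = {1, 4, 5}  B3 = {1, 2, 4}  B4 = {1, 4, 6}  B5 = {1, 3, 4}
Tree: B1–B2, B1–B3, B1–B4, B4–B5
The largest bag has 3 vertices, giving width 2; this decomposition certifies tw(G) ≤ 2. For the lower bound, the 3 vertices {1, 2, 4} are pairwise adjacent, and any tree decomposition puts a clique entirely inside one bag — forcing width ≥ 2. Therefore the treewidth is 2.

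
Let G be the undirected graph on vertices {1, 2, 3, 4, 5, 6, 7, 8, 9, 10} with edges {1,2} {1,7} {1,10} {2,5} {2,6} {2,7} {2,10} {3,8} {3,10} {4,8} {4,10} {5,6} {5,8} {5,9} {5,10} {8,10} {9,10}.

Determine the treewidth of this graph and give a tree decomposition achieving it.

Treewidth 2.
One optimal decomposition is:
Bags: B1 = {1, 2, 10}  B2 = {2, 5, 10}  B3 = {5, 8, 10}  B4 = {1, 2, 7}  B5 = {5, 9, 10}  B6 = {3, 8, 10}  B7 = {2, 5, 6}  B8 = {4, 8, 10}
Tree: B1–B2, B2–B3, B1–B4, B3–B5, B3–B6, B2–B7, B6–B8

The largest bag has 3 vertices, giving width 2; this decomposition certifies tw(G) ≤ 2. Conversely, {1, 2, 10} is a clique of size 3, and the vertices of any clique must share a bag in every tree decomposition; so some bag has ≥ 3 vertices and tw(G) ≥ 2. Therefore the treewidth is 2.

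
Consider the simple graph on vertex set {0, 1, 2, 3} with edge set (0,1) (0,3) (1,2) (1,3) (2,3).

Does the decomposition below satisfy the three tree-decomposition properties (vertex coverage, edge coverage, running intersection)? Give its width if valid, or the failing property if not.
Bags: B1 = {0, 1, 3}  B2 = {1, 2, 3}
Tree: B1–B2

Every vertex of G appears in some bag (union = {0, 1, 2, 3}); every edge is covered by a bag; and for each vertex v the set of bags containing v is connected in the bag tree. The decomposition is therefore valid. The largest bag has 3 vertices, so the width is 2.

Yes; width 2.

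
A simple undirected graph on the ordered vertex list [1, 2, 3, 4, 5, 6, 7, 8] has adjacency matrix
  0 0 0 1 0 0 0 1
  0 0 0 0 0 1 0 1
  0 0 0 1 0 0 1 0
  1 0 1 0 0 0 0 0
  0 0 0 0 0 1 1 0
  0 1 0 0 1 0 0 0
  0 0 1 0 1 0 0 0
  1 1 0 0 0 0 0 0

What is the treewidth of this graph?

2

A width-2 tree decomposition is:
Bags: B1 = {1, 3, 4}  B2 = {1, 3, 8}  B3 = {2, 3, 8}  B4 = {2, 3, 6}  B5 = {3, 5, 6}  B6 = {3, 5, 7}
Tree: B1–B2, B2–B3, B3–B4, B4–B5, B5–B6
Each bag holds 3 vertices, so the decomposition has width 2, which upper-bounds the treewidth. Since 3–4–1–8–2–6–5–7–3 is a cycle in G, G is not acyclic. Forests are exactly the graphs of treewidth ≤ 1, so tw(G) ≥ 2. Therefore the treewidth is 2.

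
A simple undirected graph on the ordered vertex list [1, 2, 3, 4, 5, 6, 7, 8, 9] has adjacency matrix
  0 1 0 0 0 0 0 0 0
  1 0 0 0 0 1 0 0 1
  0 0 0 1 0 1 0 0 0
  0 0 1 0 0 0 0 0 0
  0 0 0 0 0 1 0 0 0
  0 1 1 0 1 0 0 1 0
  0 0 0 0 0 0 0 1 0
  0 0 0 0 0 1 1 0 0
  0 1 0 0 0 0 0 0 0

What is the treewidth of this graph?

A width-1 tree decomposition is:
Bags: B1 = {5, 6}  B2 = {6, 8}  B3 = {2, 6}  B4 = {7, 8}  B5 = {1, 2}  B6 = {3, 6}  B7 = {2, 9}  B8 = {3, 4}
Tree: B1–B2, B1–B3, B2–B4, B3–B5, B1–B6, B3–B7, B6–B8
Every bag has size at most 2, so the width is 2 − 1 = 1 and tw(G) ≤ 1. G has an edge, so its treewidth is at least 1. Therefore the treewidth is 1.

1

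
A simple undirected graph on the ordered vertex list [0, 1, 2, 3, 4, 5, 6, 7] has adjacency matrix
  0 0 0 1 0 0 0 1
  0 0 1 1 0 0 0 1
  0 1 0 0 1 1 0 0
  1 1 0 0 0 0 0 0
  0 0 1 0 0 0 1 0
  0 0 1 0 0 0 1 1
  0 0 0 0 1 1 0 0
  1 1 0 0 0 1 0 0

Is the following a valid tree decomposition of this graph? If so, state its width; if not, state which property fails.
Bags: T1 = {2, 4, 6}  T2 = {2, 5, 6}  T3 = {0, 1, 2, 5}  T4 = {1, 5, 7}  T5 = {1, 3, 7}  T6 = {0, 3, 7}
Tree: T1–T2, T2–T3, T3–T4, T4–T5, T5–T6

No — bags containing vertex 0 are not connected in the tree.

A tree decomposition must satisfy three properties: every vertex lies in some bag; for every edge, both endpoints lie together in some bag; and for every vertex, the bags containing it form a connected subtree. Here bags containing vertex 0 are not connected in the tree, so the decomposition is invalid.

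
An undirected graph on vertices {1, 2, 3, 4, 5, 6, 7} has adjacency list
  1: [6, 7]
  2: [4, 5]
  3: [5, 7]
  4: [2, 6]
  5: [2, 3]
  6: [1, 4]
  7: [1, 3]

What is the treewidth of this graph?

2

A width-2 tree decomposition is:
Bags: B1 = {3, 5, 7}  B2 = {2, 5, 7}  B3 = {2, 4, 7}  B4 = {4, 6, 7}  B5 = {1, 6, 7}
Tree: B1–B2, B2–B3, B3–B4, B4–B5
The largest bag has 3 vertices, giving width 2; this decomposition certifies tw(G) ≤ 2. Since 7–3–5–2–4–6–1–7 is a cycle in G, G is not acyclic. Forests are exactly the graphs of treewidth ≤ 1, so tw(G) ≥ 2. Combining the bounds, tw(G) = 2.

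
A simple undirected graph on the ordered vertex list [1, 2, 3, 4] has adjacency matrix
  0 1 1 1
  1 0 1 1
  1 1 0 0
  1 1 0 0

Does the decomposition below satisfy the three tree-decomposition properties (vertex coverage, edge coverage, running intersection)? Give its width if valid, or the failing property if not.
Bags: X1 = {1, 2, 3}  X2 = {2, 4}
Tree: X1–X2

No — edge (1,4) lies in no bag.

A tree decomposition must satisfy three properties: every vertex lies in some bag; for every edge, both endpoints lie together in some bag; and for every vertex, the bags containing it form a connected subtree. Here edge (1,4) lies in no bag, so the decomposition is invalid.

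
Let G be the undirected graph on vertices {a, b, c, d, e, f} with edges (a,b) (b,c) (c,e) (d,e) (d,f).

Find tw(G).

A width-1 tree decomposition is:
Bags: B1 = {a, b}  B2 = {b, c}  B3 = {c, e}  B4 = {d, e}  B5 = {d, f}
Tree: B1–B2, B2–B3, B3–B4, B4–B5
Every bag has size at most 2, so the width is 2 − 1 = 1 and tw(G) ≤ 1. G has an edge, so its treewidth is at least 1. Combining the bounds, tw(G) = 1.

1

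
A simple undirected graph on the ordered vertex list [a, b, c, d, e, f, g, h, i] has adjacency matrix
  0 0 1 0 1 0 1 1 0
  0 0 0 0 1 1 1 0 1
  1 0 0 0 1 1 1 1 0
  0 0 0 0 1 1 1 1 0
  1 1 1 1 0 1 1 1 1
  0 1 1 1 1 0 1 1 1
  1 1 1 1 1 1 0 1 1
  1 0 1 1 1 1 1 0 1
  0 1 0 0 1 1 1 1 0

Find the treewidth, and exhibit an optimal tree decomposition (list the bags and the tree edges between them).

The largest bag has 5 vertices, giving width 4; this decomposition certifies tw(G) ≤ 4. For the lower bound, the 5 vertices {a, c, e, g, h} are pairwise adjacent, and any tree decomposition puts a clique entirely inside one bag — forcing width ≥ 4. Hence tw(G) = 4 exactly.

Treewidth 4.
Bags: B1 = {c, e, f, g, h}  B2 = {a, c, e, g, h}  B3 = {e, f, g, h, i}  B4 = {d, e, f, g, h}  B5 = {b, e, f, g, i}
Tree: B1–B2, B1–B3, B3–B4, B3–B5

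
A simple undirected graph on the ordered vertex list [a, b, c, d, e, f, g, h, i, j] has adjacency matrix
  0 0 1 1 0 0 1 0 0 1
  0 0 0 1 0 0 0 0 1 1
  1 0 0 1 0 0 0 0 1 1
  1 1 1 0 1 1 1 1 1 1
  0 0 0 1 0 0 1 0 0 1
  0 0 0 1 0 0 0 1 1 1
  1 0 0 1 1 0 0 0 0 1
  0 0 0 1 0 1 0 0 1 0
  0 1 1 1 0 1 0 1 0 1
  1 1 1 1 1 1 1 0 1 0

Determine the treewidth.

A width-3 tree decomposition is:
Bags: B1 = {a, c, d, j}  B2 = {a, d, g, j}  B3 = {c, d, i, j}  B4 = {b, d, i, j}  B5 = {d, f, i, j}  B6 = {d, e, g, j}  B7 = {d, f, h, i}
Tree: B1–B2, B1–B3, B3–B4, B4–B5, B2–B6, B5–B7
Each bag holds 4 vertices, so the decomposition has width 3, which upper-bounds the treewidth. For the lower bound, the 4 vertices {d, e, g, j} are pairwise adjacent, and any tree decomposition puts a clique entirely inside one bag — forcing width ≥ 3. Therefore the treewidth is 3.

3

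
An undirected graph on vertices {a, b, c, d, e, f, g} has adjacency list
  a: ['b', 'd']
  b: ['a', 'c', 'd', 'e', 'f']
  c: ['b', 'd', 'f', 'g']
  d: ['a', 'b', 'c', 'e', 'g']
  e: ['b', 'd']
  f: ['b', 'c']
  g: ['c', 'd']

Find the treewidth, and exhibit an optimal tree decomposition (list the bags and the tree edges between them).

Treewidth 2.
One such decomposition:
Bags: B1 = {b, c, d}  B2 = {b, d, e}  B3 = {c, d, g}  B4 = {a, b, d}  B5 = {b, c, f}
Tree: B1–B2, B1–B3, B1–B4, B1–B5

Each bag holds 3 vertices, so the decomposition has width 2, which upper-bounds the treewidth. Conversely, {c, d, g} is a clique of size 3, and the vertices of any clique must share a bag in every tree decomposition; so some bag has ≥ 3 vertices and tw(G) ≥ 2. Therefore the treewidth is 2.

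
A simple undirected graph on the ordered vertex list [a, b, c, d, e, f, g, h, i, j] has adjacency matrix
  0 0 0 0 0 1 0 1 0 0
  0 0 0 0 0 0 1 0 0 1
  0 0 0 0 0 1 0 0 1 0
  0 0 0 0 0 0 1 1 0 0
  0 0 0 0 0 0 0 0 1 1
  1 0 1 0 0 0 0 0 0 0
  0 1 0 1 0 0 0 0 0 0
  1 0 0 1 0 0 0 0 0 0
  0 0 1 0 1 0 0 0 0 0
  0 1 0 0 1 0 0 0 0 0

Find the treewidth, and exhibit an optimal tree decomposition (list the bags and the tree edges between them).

Each bag holds 3 vertices, so the decomposition has width 2, which upper-bounds the treewidth. The edges j–b–g–d–h–a–f–c–i–e–j form a cycle, so G is not a tree and its treewidth is at least 2. Hence tw(G) = 2 exactly.

Treewidth 2.
One such decomposition:
Bags: B1 = {b, g, j}  B2 = {d, g, j}  B3 = {d, h, j}  B4 = {a, h, j}  B5 = {a, f, j}  B6 = {c, f, j}  B7 = {c, i, j}  B8 = {e, i, j}
Tree: B1–B2, B2–B3, B3–B4, B4–B5, B5–B6, B6–B7, B7–B8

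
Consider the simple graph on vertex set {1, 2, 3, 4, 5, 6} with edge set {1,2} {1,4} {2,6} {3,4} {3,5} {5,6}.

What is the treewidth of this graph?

A width-2 tree decomposition is:
Bags: B1 = {3, 5, 6}  B2 = {2, 3, 6}  B3 = {1, 2, 3}  B4 = {1, 3, 4}
Tree: B1–B2, B2–B3, B3–B4
Each bag holds 3 vertices, so the decomposition has width 2, which upper-bounds the treewidth. Since 3–5–6–2–1–4–3 is a cycle in G, G is not acyclic. Forests are exactly the graphs of treewidth ≤ 1, so tw(G) ≥ 2. The upper and lower bounds meet at 2, so that is the treewidth.

2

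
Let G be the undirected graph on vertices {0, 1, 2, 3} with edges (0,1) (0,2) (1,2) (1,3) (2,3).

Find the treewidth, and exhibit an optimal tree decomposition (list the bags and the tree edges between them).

Treewidth 2.
One optimal decomposition is:
Bags: B1 = {1, 2, 3}  B2 = {0, 1, 2}
Tree: B1–B2

Each bag holds 3 vertices, so the decomposition has width 2, which upper-bounds the treewidth. Conversely, {0, 1, 2} is a clique of size 3, and the vertices of any clique must share a bag in every tree decomposition; so some bag has ≥ 3 vertices and tw(G) ≥ 2. Hence tw(G) = 2 exactly.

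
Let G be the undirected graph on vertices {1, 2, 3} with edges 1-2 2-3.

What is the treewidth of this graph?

1

A width-1 tree decomposition is:
Bags: B1 = {1, 2}  B2 = {2, 3}
Tree: B1–B2
Every bag has size at most 2, so the width is 2 − 1 = 1 and tw(G) ≤ 1. Any graph with an edge has treewidth ≥ 1, and G has the edge 1–2. The upper and lower bounds meet at 1, so that is the treewidth.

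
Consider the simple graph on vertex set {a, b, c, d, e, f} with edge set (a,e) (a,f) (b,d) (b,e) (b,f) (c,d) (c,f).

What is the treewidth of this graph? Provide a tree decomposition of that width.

The largest bag has 3 vertices, giving width 2; this decomposition certifies tw(G) ≤ 2. Since d–c–f–b–d is a cycle in G, G is not acyclic. Forests are exactly the graphs of treewidth ≤ 1, so tw(G) ≥ 2. Hence tw(G) = 2 exactly.

Treewidth 2.
One optimal decomposition is:
Bags: B1 = {b, c, d}  B2 = {b, c, f}  B3 = {b, e, f}  B4 = {a, e, f}
Tree: B1–B2, B2–B3, B3–B4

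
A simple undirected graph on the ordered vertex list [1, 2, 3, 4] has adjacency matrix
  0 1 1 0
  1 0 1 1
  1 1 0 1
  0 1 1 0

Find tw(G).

2

A width-2 tree decomposition is:
Bags: B1 = {1, 2, 3}  B2 = {2, 3, 4}
Tree: B1–B2
The largest bag has 3 vertices, giving width 2; this decomposition certifies tw(G) ≤ 2. Conversely, {1, 2, 3} is a clique of size 3, and the vertices of any clique must share a bag in every tree decomposition; so some bag has ≥ 3 vertices and tw(G) ≥ 2. Therefore the treewidth is 2.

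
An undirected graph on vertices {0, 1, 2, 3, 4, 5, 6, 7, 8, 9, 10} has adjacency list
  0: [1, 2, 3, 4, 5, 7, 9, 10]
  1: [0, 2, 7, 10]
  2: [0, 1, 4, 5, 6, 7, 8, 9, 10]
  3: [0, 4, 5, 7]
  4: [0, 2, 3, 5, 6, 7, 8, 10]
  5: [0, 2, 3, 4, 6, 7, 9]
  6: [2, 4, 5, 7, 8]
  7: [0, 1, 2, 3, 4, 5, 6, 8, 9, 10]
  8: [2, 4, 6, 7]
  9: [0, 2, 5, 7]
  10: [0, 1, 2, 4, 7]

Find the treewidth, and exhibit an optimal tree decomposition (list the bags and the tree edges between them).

Treewidth 4.
One optimal decomposition is:
Bags: B1 = {0, 2, 4, 7, 10}  B2 = {0, 2, 4, 5, 7}  B3 = {0, 2, 5, 7, 9}  B4 = {2, 4, 5, 6, 7}  B5 = {0, 1, 2, 7, 10}  B6 = {0, 3, 4, 5, 7}  B7 = {2, 4, 6, 7, 8}
Tree: B1–B2, B2–B3, B2–B4, B1–B5, B2–B6, B4–B7

Every bag has size at most 5, so the width is 5 − 1 = 4 and tw(G) ≤ 4. On the other hand G contains the 5-clique {0, 1, 2, 7, 10}. A clique must lie in a single bag of any decomposition, so no decomposition can have width below 4. Combining the bounds, tw(G) = 4.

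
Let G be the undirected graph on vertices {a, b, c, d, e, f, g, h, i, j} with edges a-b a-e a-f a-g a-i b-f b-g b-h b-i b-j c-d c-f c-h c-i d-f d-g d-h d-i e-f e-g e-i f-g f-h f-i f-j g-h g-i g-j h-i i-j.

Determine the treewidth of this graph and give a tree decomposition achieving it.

Treewidth 4.
One such decomposition:
Bags: B1 = {a, e, f, g, i}  B2 = {a, b, f, g, i}  B3 = {b, f, g, h, i}  B4 = {d, f, g, h, i}  B5 = {b, f, g, i, j}  B6 = {c, d, f, h, i}
Tree: B1–B2, B2–B3, B3–B4, B3–B5, B4–B6

Each bag holds 5 vertices, so the decomposition has width 4, which upper-bounds the treewidth. Conversely, {d, f, g, h, i} is a clique of size 5, and the vertices of any clique must share a bag in every tree decomposition; so some bag has ≥ 5 vertices and tw(G) ≥ 4. Therefore the treewidth is 4.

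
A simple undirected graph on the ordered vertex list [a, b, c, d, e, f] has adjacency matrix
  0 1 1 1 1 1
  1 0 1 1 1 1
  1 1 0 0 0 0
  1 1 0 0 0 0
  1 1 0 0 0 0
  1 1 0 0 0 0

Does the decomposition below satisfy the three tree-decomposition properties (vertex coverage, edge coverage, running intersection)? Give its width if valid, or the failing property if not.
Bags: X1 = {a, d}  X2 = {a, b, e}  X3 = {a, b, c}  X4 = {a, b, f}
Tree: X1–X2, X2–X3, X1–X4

No — edge (b,d) lies in no bag.

A tree decomposition must satisfy three properties: every vertex lies in some bag; for every edge, both endpoints lie together in some bag; and for every vertex, the bags containing it form a connected subtree. Here edge (b,d) lies in no bag, so the decomposition is invalid.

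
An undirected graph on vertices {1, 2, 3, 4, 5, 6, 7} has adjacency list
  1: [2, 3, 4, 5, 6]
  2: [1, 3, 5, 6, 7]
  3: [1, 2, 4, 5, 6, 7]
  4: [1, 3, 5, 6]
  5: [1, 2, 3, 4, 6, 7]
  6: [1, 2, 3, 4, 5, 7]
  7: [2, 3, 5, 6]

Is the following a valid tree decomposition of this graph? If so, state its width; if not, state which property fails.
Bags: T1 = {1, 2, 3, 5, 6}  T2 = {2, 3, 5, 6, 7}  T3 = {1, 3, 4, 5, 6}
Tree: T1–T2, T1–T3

Yes; width 4.

Every vertex of G appears in some bag (union = {1, 2, 3, 4, 5, 6, 7}); every edge is covered by a bag; and for each vertex v the set of bags containing v is connected in the bag tree. The decomposition is therefore valid. The largest bag has 5 vertices, so the width is 4.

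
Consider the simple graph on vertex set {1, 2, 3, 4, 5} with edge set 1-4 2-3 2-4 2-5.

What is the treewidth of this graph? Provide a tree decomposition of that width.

Every bag has size at most 2, so the width is 2 − 1 = 1 and tw(G) ≤ 1. Since G has at least one edge (e.g. 4–2), it is not an edgeless graph, so tw(G) ≥ 1. Therefore the treewidth is 1.

Treewidth 1.
One such decomposition:
Bags: B1 = {2, 4}  B2 = {2, 5}  B3 = {2, 3}  B4 = {1, 4}
Tree: B1–B2, B1–B3, B1–B4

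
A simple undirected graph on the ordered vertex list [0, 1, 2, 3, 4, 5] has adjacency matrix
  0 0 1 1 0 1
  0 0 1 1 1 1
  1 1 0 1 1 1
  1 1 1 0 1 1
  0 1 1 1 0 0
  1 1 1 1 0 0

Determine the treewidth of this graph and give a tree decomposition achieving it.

Every bag has size at most 4, so the width is 4 − 1 = 3 and tw(G) ≤ 3. On the other hand G contains the 4-clique {0, 2, 3, 5}. A clique must lie in a single bag of any decomposition, so no decomposition can have width below 3. Hence tw(G) = 3 exactly.

Treewidth 3.
One such decomposition:
Bags: B1 = {0, 2, 3, 5}  B2 = {1, 2, 3, 5}  B3 = {1, 2, 3, 4}
Tree: B1–B2, B2–B3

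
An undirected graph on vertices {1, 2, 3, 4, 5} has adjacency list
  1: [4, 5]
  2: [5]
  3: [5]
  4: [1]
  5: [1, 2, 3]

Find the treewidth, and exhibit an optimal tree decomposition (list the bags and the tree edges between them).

Every bag has size at most 2, so the width is 2 − 1 = 1 and tw(G) ≤ 1. Any graph with an edge has treewidth ≥ 1, and G has the edge 5–1. Hence tw(G) = 1 exactly.

Treewidth 1.
One such decomposition:
Bags: B1 = {1, 5}  B2 = {1, 4}  B3 = {2, 5}  B4 = {3, 5}
Tree: B1–B2, B1–B3, B3–B4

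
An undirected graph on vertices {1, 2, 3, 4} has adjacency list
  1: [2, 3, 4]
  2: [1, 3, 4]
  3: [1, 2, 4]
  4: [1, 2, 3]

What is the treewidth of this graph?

A width-3 tree decomposition is:
Bags: B1 = {1, 2, 3, 4}
Tree: (single bag)
With just one bag of size 4, the width is 4 − 1 = 3, so tw(G) ≤ 3. Conversely, {1, 2, 3, 4} is a clique of size 4, and the vertices of any clique must share a bag in every tree decomposition; so some bag has ≥ 4 vertices and tw(G) ≥ 3. The upper and lower bounds meet at 3, so that is the treewidth.

3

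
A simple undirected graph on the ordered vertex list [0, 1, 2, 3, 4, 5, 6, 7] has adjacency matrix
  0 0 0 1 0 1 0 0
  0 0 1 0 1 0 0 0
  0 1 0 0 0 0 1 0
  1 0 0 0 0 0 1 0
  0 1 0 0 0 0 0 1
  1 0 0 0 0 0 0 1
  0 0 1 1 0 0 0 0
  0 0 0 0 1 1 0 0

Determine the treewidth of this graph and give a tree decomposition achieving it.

Each bag holds 3 vertices, so the decomposition has width 2, which upper-bounds the treewidth. The edges 5–7–4–1–2–6–3–0–5 form a cycle, so G is not a tree and its treewidth is at least 2. The upper and lower bounds meet at 2, so that is the treewidth.

Treewidth 2.
One such decomposition:
Bags: B1 = {4, 5, 7}  B2 = {1, 4, 5}  B3 = {1, 2, 5}  B4 = {2, 5, 6}  B5 = {3, 5, 6}  B6 = {0, 3, 5}
Tree: B1–B2, B2–B3, B3–B4, B4–B5, B5–B6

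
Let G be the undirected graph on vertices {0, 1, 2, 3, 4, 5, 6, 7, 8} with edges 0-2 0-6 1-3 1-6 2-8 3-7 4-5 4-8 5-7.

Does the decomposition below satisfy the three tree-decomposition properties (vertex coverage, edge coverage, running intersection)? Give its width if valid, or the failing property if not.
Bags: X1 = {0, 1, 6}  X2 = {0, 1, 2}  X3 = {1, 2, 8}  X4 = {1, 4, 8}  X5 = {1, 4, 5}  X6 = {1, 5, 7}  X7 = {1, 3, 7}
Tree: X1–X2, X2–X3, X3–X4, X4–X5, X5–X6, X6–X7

Yes; width 2.

Vertex coverage: the bags together contain {0, 1, 2, 3, 4, 5, 6, 7, 8}, the full vertex set. Edge coverage: each edge of G has both endpoints in at least one bag. Running intersection: for every vertex, the bags containing it form a connected subtree. All three properties hold, so this is a valid tree decomposition of width max|bag| − 1 = 2, and hence tw(G) ≤ 2.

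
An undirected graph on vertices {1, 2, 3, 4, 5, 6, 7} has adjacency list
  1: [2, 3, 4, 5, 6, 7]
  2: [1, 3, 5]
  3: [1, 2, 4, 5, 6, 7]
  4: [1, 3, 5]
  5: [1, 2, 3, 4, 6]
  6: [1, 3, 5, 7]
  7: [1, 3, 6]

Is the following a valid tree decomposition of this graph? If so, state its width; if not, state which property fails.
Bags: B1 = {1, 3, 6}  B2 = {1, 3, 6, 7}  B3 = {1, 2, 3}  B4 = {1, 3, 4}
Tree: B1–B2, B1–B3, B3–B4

No — vertex 5 appears in no bag.

A tree decomposition must satisfy three properties: every vertex lies in some bag; for every edge, both endpoints lie together in some bag; and for every vertex, the bags containing it form a connected subtree. Here vertex 5 appears in no bag, so the decomposition is invalid.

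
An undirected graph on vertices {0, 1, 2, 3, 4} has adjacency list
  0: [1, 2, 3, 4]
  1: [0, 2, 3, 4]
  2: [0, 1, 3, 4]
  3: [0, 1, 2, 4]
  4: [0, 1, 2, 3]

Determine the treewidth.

4

A width-4 tree decomposition is:
Bags: B1 = {0, 1, 2, 3, 4}
Tree: (single bag)
With just one bag of size 5, the width is 5 − 1 = 4, so tw(G) ≤ 4. On the other hand G contains the 5-clique {0, 1, 2, 3, 4}. A clique must lie in a single bag of any decomposition, so no decomposition can have width below 4. Therefore the treewidth is 4.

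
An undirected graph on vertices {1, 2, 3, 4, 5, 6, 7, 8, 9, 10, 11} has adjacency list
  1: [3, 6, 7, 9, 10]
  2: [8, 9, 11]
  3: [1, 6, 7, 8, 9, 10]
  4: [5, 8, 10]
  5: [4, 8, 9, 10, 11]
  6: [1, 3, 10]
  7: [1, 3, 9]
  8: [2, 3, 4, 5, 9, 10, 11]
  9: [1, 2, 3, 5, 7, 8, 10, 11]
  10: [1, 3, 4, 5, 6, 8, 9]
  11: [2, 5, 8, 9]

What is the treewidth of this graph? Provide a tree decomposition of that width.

Each bag holds 4 vertices, so the decomposition has width 3, which upper-bounds the treewidth. On the other hand G contains the 4-clique {2, 8, 9, 11}. A clique must lie in a single bag of any decomposition, so no decomposition can have width below 3. Combining the bounds, tw(G) = 3.

Treewidth 3.
Bags: B1 = {5, 8, 9, 10}  B2 = {5, 8, 9, 11}  B3 = {4, 5, 8, 10}  B4 = {2, 8, 9, 11}  B5 = {3, 8, 9, 10}  B6 = {1, 3, 9, 10}  B7 = {1, 3, 7, 9}  B8 = {1, 3, 6, 10}
Tree: B1–B2, B1–B3, B2–B4, B1–B5, B5–B6, B6–B7, B6–B8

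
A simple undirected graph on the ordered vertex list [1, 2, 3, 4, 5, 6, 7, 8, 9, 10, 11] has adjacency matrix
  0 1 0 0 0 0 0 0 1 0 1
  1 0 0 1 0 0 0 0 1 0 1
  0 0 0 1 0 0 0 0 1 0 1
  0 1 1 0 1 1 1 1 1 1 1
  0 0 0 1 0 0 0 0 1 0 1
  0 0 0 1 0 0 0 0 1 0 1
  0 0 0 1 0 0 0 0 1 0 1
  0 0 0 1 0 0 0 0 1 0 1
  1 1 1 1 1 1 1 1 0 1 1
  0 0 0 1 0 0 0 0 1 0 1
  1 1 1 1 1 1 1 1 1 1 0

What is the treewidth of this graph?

A width-3 tree decomposition is:
Bags: B1 = {2, 4, 9, 11}  B2 = {3, 4, 9, 11}  B3 = {4, 5, 9, 11}  B4 = {4, 8, 9, 11}  B5 = {4, 6, 9, 11}  B6 = {4, 9, 10, 11}  B7 = {1, 2, 9, 11}  B8 = {4, 7, 9, 11}
Tree: B1–B2, B2–B3, B1–B4, B4–B5, B2–B6, B1–B7, B1–B8
Each bag holds 4 vertices, so the decomposition has width 3, which upper-bounds the treewidth. For the lower bound, the 4 vertices {1, 2, 9, 11} are pairwise adjacent, and any tree decomposition puts a clique entirely inside one bag — forcing width ≥ 3. Hence tw(G) = 3 exactly.

3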